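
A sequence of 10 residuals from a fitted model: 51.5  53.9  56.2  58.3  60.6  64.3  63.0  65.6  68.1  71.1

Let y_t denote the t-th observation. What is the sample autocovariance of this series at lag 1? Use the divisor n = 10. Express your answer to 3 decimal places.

23.383

Mean ȳ = (51.5 + 53.9 + 56.2 + 58.3 + 60.6 + 64.3 + 63.0 + 65.6 + 68.1 + 71.1)/10 = 61.2600
Σ_{t=1}^{9}(y_t−ȳ)(y_{t+1}−ȳ) = 233.8324
γ_1 = 233.8324 / 10 = 23.383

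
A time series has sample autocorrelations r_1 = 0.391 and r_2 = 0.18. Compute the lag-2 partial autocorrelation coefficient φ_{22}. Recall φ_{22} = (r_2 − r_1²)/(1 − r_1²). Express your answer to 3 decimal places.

0.032

φ_{22} = (r_2 − r_1²) / (1 − r_1²)
r_1² = (0.391)² = 0.152881
Numerator = 0.18 − 0.1529 = 0.0271; denominator = 1 − 0.1529 = 0.8471
φ_{22} = 0.0271 / 0.8471 = 0.032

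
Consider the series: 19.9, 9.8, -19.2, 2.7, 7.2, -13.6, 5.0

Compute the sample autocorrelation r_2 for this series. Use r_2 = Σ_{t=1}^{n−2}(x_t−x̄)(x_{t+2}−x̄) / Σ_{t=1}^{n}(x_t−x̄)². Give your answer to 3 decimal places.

Mean x̄ = (19.9 + 9.8 − 19.2 + 2.7 + 7.2 − 13.6 + 5.0)/7 = 1.6857
Σ(x_t−x̄)(x_{t+2}−x̄) = (-380.4184) + (8.2302) + (-115.1698) + (-15.5041) + (18.2759) = -484.5861
Denominator Σ(x_t−x̄)² = 1109.8886
r_2 = -484.5861 / 1109.8886 = -0.437

-0.437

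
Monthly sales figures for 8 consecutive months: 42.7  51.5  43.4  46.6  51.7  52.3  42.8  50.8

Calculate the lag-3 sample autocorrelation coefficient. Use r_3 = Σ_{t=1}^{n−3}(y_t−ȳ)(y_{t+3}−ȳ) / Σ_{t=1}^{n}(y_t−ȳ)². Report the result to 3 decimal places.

Mean ȳ = (42.7 + 51.5 + 43.4 + 46.6 + 51.7 + 52.3 + 42.8 + 50.8)/8 = 47.7250
Deviations from mean: -5.0250, 3.7750, -4.3250, -1.1250, 3.9750, 4.5750, -4.9250, 3.0750
Σ(y_t−ȳ)(y_{t+3}−ȳ) = (5.6531) + (15.0056) + (-19.7869) + (5.5406) + (12.2231) = 18.6356
Denominator Σ(y_t−ȳ)² = 129.9150
r_3 = 18.6356 / 129.9150 = 0.143

0.143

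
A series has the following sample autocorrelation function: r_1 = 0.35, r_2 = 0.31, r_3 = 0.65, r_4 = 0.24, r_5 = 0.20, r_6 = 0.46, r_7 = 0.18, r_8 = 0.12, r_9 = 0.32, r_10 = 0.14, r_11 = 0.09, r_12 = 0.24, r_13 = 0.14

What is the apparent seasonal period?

3

The largest autocorrelation is r_3 = 0.65, with a weaker echo at lag 6 (0.46); the remaining lags stay at or below 0.35. The elevated value at lag 1 (0.35), dropping to 0.31 at lag 2, reflects decaying short-term dependence rather than seasonality.
The dominant spike at lag 3 indicates a seasonal period of 3.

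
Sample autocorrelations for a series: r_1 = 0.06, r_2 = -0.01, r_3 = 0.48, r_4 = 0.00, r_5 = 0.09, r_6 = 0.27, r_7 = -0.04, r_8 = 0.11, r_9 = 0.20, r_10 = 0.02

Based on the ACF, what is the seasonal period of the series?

The largest autocorrelation is r_3 = 0.48, with weaker echoes at lags 6 (0.27) and 9 (0.20); the remaining lags stay at or below 0.11.
The dominant spike at lag 3 indicates a seasonal period of 3.

3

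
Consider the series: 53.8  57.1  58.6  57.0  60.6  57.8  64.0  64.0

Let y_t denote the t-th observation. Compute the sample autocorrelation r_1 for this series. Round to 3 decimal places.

Mean ȳ = (53.8 + 57.1 + 58.6 + 57.0 + 60.6 + 57.8 + 64.0 + 64.0)/8 = 59.1125
Σ(y_t−ȳ)(y_{t+1}−ȳ) = (10.6914) + (1.0314) + (1.0827) + (-3.1423) + (-1.9523) + (-6.4148) + (23.8877) = 25.1836
Denominator Σ(y_t−ȳ)² = 88.7088
r_1 = 25.1836 / 88.7088 = 0.284

0.284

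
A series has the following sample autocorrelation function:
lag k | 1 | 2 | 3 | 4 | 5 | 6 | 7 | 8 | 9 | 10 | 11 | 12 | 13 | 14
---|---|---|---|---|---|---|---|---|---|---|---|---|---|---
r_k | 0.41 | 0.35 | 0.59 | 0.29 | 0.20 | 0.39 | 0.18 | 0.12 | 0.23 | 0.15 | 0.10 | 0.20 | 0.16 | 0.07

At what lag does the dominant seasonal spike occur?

3

The largest autocorrelation is r_3 = 0.59; the remaining lags stay at or below 0.41. The elevated value at lag 1 (0.41), dropping to 0.35 at lag 2, reflects decaying short-term dependence rather than seasonality.
The dominant spike at lag 3 indicates a seasonal period of 3.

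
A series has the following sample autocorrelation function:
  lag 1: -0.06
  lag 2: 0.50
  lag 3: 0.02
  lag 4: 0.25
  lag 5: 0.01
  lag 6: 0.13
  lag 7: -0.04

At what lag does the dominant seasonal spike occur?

The largest autocorrelation is r_2 = 0.50, with a weaker echo at lag 4 (0.25); the remaining lags stay at or below 0.13.
The dominant spike at lag 2 indicates a seasonal period of 2.

2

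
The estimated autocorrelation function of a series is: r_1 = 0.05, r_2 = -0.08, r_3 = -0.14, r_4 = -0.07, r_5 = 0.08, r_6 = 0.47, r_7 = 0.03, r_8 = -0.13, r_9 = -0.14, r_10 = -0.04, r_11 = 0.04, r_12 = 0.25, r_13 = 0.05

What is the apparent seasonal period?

The largest autocorrelation is r_6 = 0.47, with a weaker echo at lag 12 (0.25); the remaining lags stay at or below 0.08.
The dominant spike at lag 6 indicates a seasonal period of 6.

6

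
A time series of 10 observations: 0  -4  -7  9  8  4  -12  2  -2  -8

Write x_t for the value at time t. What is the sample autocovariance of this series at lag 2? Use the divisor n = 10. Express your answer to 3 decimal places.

-13.400

Mean x̄ = (0 − 4 − 7 + 9 + 8 + 4 − 12 + 2 − 2 − 8)/10 = -1.0000
Σ_{t=1}^{8}(x_t−x̄)(x_{t+2}−x̄) = -134.0000
γ_2 = -134.0000 / 10 = -13.400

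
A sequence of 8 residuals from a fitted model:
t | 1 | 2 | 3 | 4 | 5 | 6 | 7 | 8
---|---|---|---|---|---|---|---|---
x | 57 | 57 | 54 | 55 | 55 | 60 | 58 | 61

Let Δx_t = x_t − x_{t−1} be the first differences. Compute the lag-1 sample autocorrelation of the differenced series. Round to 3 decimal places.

First differences Δx: 0, -3, 1, 0, 5, -2, 3
Mean of differences = 0.5714
Numerator Σ(Δx_t−Δx̄)(Δx_{t+1}−Δx̄) = -19.8980
Denominator Σ(Δx_t−Δx̄)² = 45.7143
r_1(Δx) = -19.8980 / 45.7143 = -0.435

-0.435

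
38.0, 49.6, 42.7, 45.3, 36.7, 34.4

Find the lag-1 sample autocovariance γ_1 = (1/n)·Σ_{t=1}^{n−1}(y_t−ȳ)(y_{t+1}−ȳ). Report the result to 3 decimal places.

Mean ȳ = (38.0 + 49.6 + 42.7 + 45.3 + 36.7 + 34.4)/6 = 41.1167
Σ_{t=1}^{5}(y_t−ȳ)(y_{t+1}−ȳ) = 4.8047
γ_1 = 4.8047 / 6 = 0.801

0.801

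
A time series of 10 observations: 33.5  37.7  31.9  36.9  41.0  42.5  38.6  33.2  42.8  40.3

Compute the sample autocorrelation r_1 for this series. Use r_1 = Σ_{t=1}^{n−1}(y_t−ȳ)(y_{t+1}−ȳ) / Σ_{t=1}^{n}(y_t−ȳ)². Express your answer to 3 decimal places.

0.057

Mean ȳ = (33.5 + 37.7 + 31.9 + 36.9 + 41.0 + 42.5 + 38.6 + 33.2 + 42.8 + 40.3)/10 = 37.8400
Numerator Σ_{t=1}^{9}(y_t−ȳ)(y_{t+1}−ȳ) = 7.9804
Denominator Σ(y_t−ȳ)² = 139.4840
r_1 = 7.9804 / 139.4840 = 0.057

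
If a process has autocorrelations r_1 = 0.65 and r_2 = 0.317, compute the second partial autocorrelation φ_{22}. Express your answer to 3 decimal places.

-0.183

φ_{22} = (r_2 − r_1²) / (1 − r_1²)
r_1² = (0.65)² = 0.4225
Numerator = 0.317 − 0.4225 = -0.1055; denominator = 1 − 0.4225 = 0.5775
φ_{22} = -0.1055 / 0.5775 = -0.183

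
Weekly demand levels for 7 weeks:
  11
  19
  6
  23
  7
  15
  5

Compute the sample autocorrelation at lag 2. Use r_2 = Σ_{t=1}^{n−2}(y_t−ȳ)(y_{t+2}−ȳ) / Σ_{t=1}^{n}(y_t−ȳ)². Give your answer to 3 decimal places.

Mean ȳ = (11 + 19 + 6 + 23 + 7 + 15 + 5)/7 = 12.2857
Deviations from mean: -1.2857, 6.7143, -6.2857, 10.7143, -5.2857, 2.7143, -7.2857
Numerator Σ_{t=1}^{5}(y_t−ȳ)(y_{t+2}−ȳ) = 180.8367
Denominator Σ(y_t−ȳ)² = 289.4286
r_2 = 180.8367 / 289.4286 = 0.625

0.625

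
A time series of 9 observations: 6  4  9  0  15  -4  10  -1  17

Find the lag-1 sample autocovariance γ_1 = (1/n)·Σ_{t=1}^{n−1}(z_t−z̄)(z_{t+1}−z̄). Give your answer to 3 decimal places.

Mean z̄ = (6 + 4 + 9 + 0 + 15 − 4 + 10 − 1 + 17)/9 = 6.2222
Σ_{t=1}^{8}(z_t−z̄)(z_{t+1}−z̄) = -311.0494
γ_1 = -311.0494 / 9 = -34.561

-34.561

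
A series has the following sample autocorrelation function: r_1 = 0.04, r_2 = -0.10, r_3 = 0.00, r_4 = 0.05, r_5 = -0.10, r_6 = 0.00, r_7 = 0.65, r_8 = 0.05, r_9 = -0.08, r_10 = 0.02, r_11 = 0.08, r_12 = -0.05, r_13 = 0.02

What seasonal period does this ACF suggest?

The largest autocorrelation is r_7 = 0.65; the remaining lags stay at or below 0.08.
The dominant spike at lag 7 indicates a seasonal period of 7.

7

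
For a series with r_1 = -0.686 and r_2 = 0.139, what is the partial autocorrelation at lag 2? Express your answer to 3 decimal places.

-0.626

φ_{22} = (r_2 − r_1²) / (1 − r_1²)
r_1² = (-0.686)² = 0.470596
Numerator = 0.139 − 0.4706 = -0.3316; denominator = 1 − 0.4706 = 0.5294
φ_{22} = -0.3316 / 0.5294 = -0.626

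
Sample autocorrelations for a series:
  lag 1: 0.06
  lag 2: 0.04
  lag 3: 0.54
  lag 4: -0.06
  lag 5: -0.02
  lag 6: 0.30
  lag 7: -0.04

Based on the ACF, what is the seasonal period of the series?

3

The largest autocorrelation is r_3 = 0.54, with a weaker echo at lag 6 (0.30); the remaining lags stay at or below 0.06.
The dominant spike at lag 3 indicates a seasonal period of 3.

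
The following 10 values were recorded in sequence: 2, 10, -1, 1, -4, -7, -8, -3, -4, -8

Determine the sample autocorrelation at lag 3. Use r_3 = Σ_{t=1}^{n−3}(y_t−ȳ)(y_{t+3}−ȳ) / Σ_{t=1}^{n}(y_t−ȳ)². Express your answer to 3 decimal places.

0.039

Mean ȳ = (2 + 10 − 1 + 1 − 4 − 7 − 8 − 3 − 4 − 8)/10 = -2.2000
Σ(y_t−ȳ)(y_{t+3}−ȳ) = (13.4400) + (-21.9600) + (-5.7600) + (-18.5600) + (1.4400) + (8.6400) + (33.6400) = 10.8800
Denominator Σ(y_t−ȳ)² = 275.6000
r_3 = 10.8800 / 275.6000 = 0.039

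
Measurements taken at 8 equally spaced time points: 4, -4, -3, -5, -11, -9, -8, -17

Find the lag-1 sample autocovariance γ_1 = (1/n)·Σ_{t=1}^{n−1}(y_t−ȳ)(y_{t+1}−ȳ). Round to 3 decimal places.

Mean ȳ = (4 − 4 − 3 − 5 − 11 − 9 − 8 − 17)/8 = -6.6250
Deviations: 10.6250, 2.6250, 3.6250, 1.6250, -4.3750, -2.3750, -1.3750, -10.3750
Σ_{t=1}^{7}(y_t−ȳ)(y_{t+1}−ȳ) = 64.1094
γ_1 = 64.1094 / 8 = 8.014

8.014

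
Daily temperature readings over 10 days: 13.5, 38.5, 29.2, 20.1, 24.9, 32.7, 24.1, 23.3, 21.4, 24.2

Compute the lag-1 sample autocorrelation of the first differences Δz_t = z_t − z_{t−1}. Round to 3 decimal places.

-0.209

First differences Δz: 25.0, -9.3, -9.1, 4.8, 7.8, -8.6, -0.8, -1.9, 2.8
Mean of differences = 1.1889
Numerator Σ(Δz_t−Δz̄)(Δz_{t+1}−Δz̄) = -199.1935
Denominator Σ(Δz_t−Δz̄)² = 951.5089
r_1(Δz) = -199.1935 / 951.5089 = -0.209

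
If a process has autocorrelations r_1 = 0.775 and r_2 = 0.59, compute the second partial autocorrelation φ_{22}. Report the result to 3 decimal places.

φ_{22} = (r_2 − r_1²) / (1 − r_1²)
r_1² = (0.775)² = 0.600625
Numerator = 0.59 − 0.6006 = -0.0106; denominator = 1 − 0.6006 = 0.3994
φ_{22} = -0.0106 / 0.3994 = -0.027

-0.027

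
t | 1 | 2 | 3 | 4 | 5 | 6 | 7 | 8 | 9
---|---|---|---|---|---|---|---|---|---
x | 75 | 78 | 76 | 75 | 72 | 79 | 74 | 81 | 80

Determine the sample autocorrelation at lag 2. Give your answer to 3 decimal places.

Mean x̄ = (75 + 78 + 76 + 75 + 72 + 79 + 74 + 81 + 80)/9 = 76.6667
Σ(x_t−x̄)(x_{t+2}−x̄) = (1.1111) + (-2.2222) + (3.1111) + (-3.8889) + (12.4444) + (10.1111) + (-8.8889) = 11.7778
Denominator Σ(x_t−x̄)² = 72.0000
r_2 = 11.7778 / 72.0000 = 0.164

0.164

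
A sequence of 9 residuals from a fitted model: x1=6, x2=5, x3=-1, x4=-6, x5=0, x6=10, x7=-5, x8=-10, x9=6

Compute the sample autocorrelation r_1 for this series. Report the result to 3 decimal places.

-0.071

Mean x̄ = (6 + 5 − 1 − 6 + 0 + 10 − 5 − 10 + 6)/9 = 0.5556
Numerator Σ_{t=1}^{8}(x_t−x̄)(x_{t+1}−x̄) = -25.4198
Denominator Σ(x_t−x̄)² = 356.2222
r_1 = -25.4198 / 356.2222 = -0.071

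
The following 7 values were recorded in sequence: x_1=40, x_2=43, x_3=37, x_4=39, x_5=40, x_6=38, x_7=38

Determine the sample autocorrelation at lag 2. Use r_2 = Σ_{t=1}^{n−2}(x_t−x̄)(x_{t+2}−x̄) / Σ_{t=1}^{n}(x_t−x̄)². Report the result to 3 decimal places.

-0.208

Mean x̄ = (40 + 43 + 37 + 39 + 40 + 38 + 38)/7 = 39.2857
Deviations from mean: 0.7143, 3.7143, -2.2857, -0.2857, 0.7143, -1.2857, -1.2857
Σ(x_t−x̄)(x_{t+2}−x̄) = (-1.6327) + (-1.0612) + (-1.6327) + (0.3673) + (-0.9184) = -4.8776
Denominator Σ(x_t−x̄)² = 23.4286
r_2 = -4.8776 / 23.4286 = -0.208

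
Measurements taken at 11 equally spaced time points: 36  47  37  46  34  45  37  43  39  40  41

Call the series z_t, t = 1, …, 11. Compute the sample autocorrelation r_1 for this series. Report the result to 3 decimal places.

-0.868

Mean z̄ = (36 + 47 + 37 + 46 + 34 + 45 + 37 + 43 + 39 + 40 + 41)/11 = 40.4545
Numerator Σ_{t=1}^{10}(z_t−z̄)(z_{t+1}−z̄) = -163.8430
Denominator Σ(z_t−z̄)² = 188.7273
r_1 = -163.8430 / 188.7273 = -0.868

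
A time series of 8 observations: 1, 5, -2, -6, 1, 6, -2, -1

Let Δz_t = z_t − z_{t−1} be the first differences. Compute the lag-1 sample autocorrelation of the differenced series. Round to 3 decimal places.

First differences Δz: 4, -7, -4, 7, 5, -8, 1
Mean of differences = -0.2857
Numerator Σ(Δz_t−Δz̄)(Δz_{t+1}−Δz̄) = -43.0816
Denominator Σ(Δz_t−Δz̄)² = 219.4286
r_1(Δz) = -43.0816 / 219.4286 = -0.196

-0.196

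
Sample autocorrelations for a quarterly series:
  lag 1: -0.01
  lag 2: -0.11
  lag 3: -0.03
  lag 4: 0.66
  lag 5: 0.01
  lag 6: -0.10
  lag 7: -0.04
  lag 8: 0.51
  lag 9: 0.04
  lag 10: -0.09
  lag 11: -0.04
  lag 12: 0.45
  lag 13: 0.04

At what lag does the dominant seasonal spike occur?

4

The largest autocorrelation is r_4 = 0.66, with weaker echoes at lags 8 (0.51) and 12 (0.45); the remaining lags stay at or below 0.04.
The dominant spike at lag 4 indicates a seasonal period of 4.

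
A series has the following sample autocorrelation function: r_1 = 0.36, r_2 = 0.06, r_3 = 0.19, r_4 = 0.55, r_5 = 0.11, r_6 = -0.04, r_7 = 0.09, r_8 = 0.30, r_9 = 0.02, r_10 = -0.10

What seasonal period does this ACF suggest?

4

The largest autocorrelation is r_4 = 0.55; the remaining lags stay at or below 0.36. The elevated value at lag 1 (0.36), dropping to 0.06 at lag 2, reflects decaying short-term dependence rather than seasonality.
The dominant spike at lag 4 indicates a seasonal period of 4.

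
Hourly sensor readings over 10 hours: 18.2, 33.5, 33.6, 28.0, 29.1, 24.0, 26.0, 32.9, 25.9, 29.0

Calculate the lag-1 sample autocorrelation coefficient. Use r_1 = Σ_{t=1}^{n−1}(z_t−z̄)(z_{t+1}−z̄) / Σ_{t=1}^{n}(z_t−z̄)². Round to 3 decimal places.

Mean z̄ = (18.2 + 33.5 + 33.6 + 28.0 + 29.1 + 24.0 + 26.0 + 32.9 + 25.9 + 29.0)/10 = 28.0200
Numerator Σ_{t=1}^{9}(z_t−z̄)(z_{t+1}−z̄) = -41.8704
Denominator Σ(z_t−z̄)² = 208.2760
r_1 = -41.8704 / 208.2760 = -0.201

-0.201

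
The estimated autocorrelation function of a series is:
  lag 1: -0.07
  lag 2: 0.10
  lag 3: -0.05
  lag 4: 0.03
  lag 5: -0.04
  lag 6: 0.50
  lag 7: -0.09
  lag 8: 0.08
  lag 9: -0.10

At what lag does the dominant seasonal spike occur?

The largest autocorrelation is r_6 = 0.50; the remaining lags stay at or below 0.10.
The dominant spike at lag 6 indicates a seasonal period of 6.

6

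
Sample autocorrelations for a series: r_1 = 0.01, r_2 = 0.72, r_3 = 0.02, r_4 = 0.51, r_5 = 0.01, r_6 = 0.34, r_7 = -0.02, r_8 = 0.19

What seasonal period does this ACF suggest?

The largest autocorrelation is r_2 = 0.72, with weaker echoes at lags 4 (0.51), 6 (0.34) and 8 (0.19); the remaining lags stay at or below 0.02.
The dominant spike at lag 2 indicates a seasonal period of 2.

2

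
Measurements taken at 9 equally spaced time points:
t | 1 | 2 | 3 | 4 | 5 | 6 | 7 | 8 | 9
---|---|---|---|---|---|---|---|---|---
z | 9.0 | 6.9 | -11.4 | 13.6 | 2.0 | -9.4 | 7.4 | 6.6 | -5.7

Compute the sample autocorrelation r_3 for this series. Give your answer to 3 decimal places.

0.613

Mean z̄ = (9.0 + 6.9 − 11.4 + 13.6 + 2.0 − 9.4 + 7.4 + 6.6 − 5.7)/9 = 2.1111
Σ(z_t−z̄)(z_{t+3}−z̄) = (79.1457) + (-0.5321) + (155.5279) + (60.7635) + (-0.4988) + (89.9146) = 384.3207
Denominator Σ(z_t−z̄)² = 626.5889
r_3 = 384.3207 / 626.5889 = 0.613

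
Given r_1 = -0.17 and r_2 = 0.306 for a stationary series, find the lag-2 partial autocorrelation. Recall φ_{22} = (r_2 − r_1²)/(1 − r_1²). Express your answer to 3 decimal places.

φ_{22} = (r_2 − r_1²) / (1 − r_1²)
r_1² = (-0.17)² = 0.0289
Numerator = 0.306 − 0.0289 = 0.2771; denominator = 1 − 0.0289 = 0.9711
φ_{22} = 0.2771 / 0.9711 = 0.285

0.285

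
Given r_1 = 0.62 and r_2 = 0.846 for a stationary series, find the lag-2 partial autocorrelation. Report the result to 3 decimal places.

0.750

φ_{22} = (r_2 − r_1²) / (1 − r_1²)
r_1² = (0.62)² = 0.3844
Numerator = 0.846 − 0.3844 = 0.4616; denominator = 1 − 0.3844 = 0.6156
φ_{22} = 0.4616 / 0.6156 = 0.750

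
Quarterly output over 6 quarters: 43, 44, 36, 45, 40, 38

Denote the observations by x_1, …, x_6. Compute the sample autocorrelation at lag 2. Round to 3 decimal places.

-0.078

Mean x̄ = (43 + 44 + 36 + 45 + 40 + 38)/6 = 41.0000
Σ(x_t−x̄)(x_{t+2}−x̄) = (-10.0000) + (12.0000) + (5.0000) + (-12.0000) = -5.0000
Denominator Σ(x_t−x̄)² = 64.0000
r_2 = -5.0000 / 64.0000 = -0.078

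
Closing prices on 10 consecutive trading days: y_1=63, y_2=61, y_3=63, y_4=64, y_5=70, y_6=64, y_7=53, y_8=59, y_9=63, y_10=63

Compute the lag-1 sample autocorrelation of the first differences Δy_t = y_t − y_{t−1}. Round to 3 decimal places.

First differences Δy: -2, 2, 1, 6, -6, -11, 6, 4, 0
Mean of differences = 0.0000
Numerator Σ(Δy_t−Δȳ)(Δy_{t+1}−Δȳ) = -8.0000
Denominator Σ(Δy_t−Δȳ)² = 254.0000
r_1(Δy) = -8.0000 / 254.0000 = -0.031

-0.031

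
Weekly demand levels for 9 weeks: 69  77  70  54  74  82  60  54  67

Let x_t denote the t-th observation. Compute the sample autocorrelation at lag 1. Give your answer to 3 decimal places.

0.013

Mean x̄ = (69 + 77 + 70 + 54 + 74 + 82 + 60 + 54 + 67)/9 = 67.4444
Numerator Σ_{t=1}^{8}(x_t−x̄)(x_{t+1}−x̄) = 9.9136
Denominator Σ(x_t−x̄)² = 772.2222
r_1 = 9.9136 / 772.2222 = 0.013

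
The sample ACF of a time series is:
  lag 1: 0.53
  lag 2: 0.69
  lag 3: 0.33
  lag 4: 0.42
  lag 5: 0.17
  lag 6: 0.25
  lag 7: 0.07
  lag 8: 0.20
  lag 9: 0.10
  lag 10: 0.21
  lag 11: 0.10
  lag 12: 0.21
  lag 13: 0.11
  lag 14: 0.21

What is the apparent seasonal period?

The largest autocorrelation is r_2 = 0.69; the remaining lags stay at or below 0.53.
The dominant spike at lag 2 indicates a seasonal period of 2.

2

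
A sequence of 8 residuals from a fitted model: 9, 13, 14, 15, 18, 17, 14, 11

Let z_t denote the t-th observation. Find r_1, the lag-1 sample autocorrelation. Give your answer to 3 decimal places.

Mean z̄ = (9 + 13 + 14 + 15 + 18 + 17 + 14 + 11)/8 = 13.8750
Numerator Σ_{t=1}^{7}(z_t−z̄)(z_{t+1}−z̄) = 21.8594
Denominator Σ(z_t−z̄)² = 60.8750
r_1 = 21.8594 / 60.8750 = 0.359

0.359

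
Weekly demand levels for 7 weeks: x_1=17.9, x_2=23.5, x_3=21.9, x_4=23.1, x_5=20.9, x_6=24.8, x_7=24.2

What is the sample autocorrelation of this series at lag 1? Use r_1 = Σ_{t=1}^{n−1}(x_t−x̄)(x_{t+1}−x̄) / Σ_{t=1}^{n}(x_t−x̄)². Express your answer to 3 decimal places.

Mean x̄ = (17.9 + 23.5 + 21.9 + 23.1 + 20.9 + 24.8 + 24.2)/7 = 22.3286
Numerator Σ_{t=1}^{6}(x_t−x̄)(x_{t+1}−x̄) = -6.0280
Denominator Σ(x_t−x̄)² = 33.4143
r_1 = -6.0280 / 33.4143 = -0.180

-0.180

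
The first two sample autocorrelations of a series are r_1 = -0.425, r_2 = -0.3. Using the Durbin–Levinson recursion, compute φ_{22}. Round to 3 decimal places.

φ_{22} = (r_2 − r_1²) / (1 − r_1²)
r_1² = (-0.425)² = 0.180625
Numerator = -0.3 − 0.1806 = -0.4806; denominator = 1 − 0.1806 = 0.8194
φ_{22} = -0.4806 / 0.8194 = -0.587

-0.587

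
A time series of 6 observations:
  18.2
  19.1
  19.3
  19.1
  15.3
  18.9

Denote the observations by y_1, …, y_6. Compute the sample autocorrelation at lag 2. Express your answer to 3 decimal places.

Mean ȳ = (18.2 + 19.1 + 19.3 + 19.1 + 15.3 + 18.9)/6 = 18.3167
Deviations from mean: -0.1167, 0.7833, 0.9833, 0.7833, -3.0167, 0.5833
Σ(y_t−ȳ)(y_{t+2}−ȳ) = (-0.1147) + (0.6136) + (-2.9664) + (0.4569) = -2.0106
Denominator Σ(y_t−ȳ)² = 11.6483
r_2 = -2.0106 / 11.6483 = -0.173

-0.173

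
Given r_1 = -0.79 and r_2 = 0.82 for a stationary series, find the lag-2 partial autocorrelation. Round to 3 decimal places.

0.521

φ_{22} = (r_2 − r_1²) / (1 − r_1²)
r_1² = (-0.79)² = 0.6241
Numerator = 0.82 − 0.6241 = 0.1959; denominator = 1 − 0.6241 = 0.3759
φ_{22} = 0.1959 / 0.3759 = 0.521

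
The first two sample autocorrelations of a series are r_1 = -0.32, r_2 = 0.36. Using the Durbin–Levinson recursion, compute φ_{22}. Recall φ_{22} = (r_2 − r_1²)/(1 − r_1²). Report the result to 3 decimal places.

0.287

φ_{22} = (r_2 − r_1²) / (1 − r_1²)
r_1² = (-0.32)² = 0.1024
Numerator = 0.36 − 0.1024 = 0.2576; denominator = 1 − 0.1024 = 0.8976
φ_{22} = 0.2576 / 0.8976 = 0.287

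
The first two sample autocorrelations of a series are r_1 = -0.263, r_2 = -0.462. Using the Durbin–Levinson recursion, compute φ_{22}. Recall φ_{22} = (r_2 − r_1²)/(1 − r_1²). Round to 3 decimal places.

φ_{22} = (r_2 − r_1²) / (1 − r_1²)
r_1² = (-0.263)² = 0.069169
Numerator = -0.462 − 0.0692 = -0.5312; denominator = 1 − 0.0692 = 0.9308
φ_{22} = -0.5312 / 0.9308 = -0.571

-0.571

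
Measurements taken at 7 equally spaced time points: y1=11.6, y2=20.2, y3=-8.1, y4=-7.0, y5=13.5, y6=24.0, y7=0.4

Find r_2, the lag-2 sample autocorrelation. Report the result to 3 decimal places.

-0.623

Mean ȳ = (11.6 + 20.2 − 8.1 − 7.0 + 13.5 + 24.0 + 0.4)/7 = 7.8000
Deviations from mean: 3.8000, 12.4000, -15.9000, -14.8000, 5.7000, 16.2000, -7.4000
Numerator Σ_{t=1}^{5}(y_t−ȳ)(y_{t+2}−ȳ) = -616.5100
Denominator Σ(y_t−ȳ)² = 989.7400
r_2 = -616.5100 / 989.7400 = -0.623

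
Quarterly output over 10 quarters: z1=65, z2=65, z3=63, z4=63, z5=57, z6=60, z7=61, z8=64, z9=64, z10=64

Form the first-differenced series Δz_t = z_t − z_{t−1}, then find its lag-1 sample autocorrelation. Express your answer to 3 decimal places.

First differences Δz: 0, -2, 0, -6, 3, 1, 3, 0, 0
Mean of differences = -0.1111
Numerator Σ(Δz_t−Δz̄)(Δz_{t+1}−Δz̄) = -12.1235
Denominator Σ(Δz_t−Δz̄)² = 58.8889
r_1(Δz) = -12.1235 / 58.8889 = -0.206

-0.206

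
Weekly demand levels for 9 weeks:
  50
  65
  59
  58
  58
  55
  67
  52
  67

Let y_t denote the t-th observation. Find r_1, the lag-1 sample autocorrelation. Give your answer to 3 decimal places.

-0.619

Mean ȳ = (50 + 65 + 59 + 58 + 58 + 55 + 67 + 52 + 67)/9 = 59.0000
Numerator Σ_{t=1}^{8}(y_t−ȳ)(y_{t+1}−ȳ) = -193.0000
Denominator Σ(y_t−ȳ)² = 312.0000
r_1 = -193.0000 / 312.0000 = -0.619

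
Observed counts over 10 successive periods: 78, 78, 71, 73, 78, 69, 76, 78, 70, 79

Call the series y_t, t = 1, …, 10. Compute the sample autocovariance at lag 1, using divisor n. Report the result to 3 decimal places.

-5.700

Mean ȳ = (78 + 78 + 71 + 73 + 78 + 69 + 76 + 78 + 70 + 79)/10 = 75.0000
Σ_{t=1}^{9}(y_t−ȳ)(y_{t+1}−ȳ) = -57.0000
γ_1 = -57.0000 / 10 = -5.700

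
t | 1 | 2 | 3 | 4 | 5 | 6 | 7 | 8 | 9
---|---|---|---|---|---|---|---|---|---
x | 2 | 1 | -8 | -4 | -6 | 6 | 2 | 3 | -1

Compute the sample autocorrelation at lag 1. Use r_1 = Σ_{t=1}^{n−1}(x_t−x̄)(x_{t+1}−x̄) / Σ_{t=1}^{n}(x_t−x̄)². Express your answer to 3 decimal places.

Mean x̄ = (2 + 1 − 8 − 4 − 6 + 6 + 2 + 3 − 1)/9 = -0.5556
Numerator Σ_{t=1}^{8}(x_t−x̄)(x_{t+1}−x̄) = 25.3580
Denominator Σ(x_t−x̄)² = 168.2222
r_1 = 25.3580 / 168.2222 = 0.151

0.151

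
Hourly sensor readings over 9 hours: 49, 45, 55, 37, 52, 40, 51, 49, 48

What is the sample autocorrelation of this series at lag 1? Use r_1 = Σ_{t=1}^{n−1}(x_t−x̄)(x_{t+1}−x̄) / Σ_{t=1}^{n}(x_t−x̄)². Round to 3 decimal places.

Mean x̄ = (49 + 45 + 55 + 37 + 52 + 40 + 51 + 49 + 48)/9 = 47.3333
Numerator Σ_{t=1}^{8}(x_t−x̄)(x_{t+1}−x̄) = -203.1111
Denominator Σ(x_t−x̄)² = 266.0000
r_1 = -203.1111 / 266.0000 = -0.764

-0.764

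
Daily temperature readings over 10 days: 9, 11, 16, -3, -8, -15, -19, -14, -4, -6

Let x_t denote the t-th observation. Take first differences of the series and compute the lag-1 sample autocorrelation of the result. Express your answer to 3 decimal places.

First differences Δx: 2, 5, -19, -5, -7, -4, 5, 10, -2
Mean of differences = -1.6667
Numerator Σ(Δx_t−Δx̄)(Δx_{t+1}−Δx̄) = 55.2222
Denominator Σ(Δx_t−Δx̄)² = 584.0000
r_1(Δx) = 55.2222 / 584.0000 = 0.095

0.095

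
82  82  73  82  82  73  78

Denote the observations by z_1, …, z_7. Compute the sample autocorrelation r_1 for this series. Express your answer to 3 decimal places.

Mean z̄ = (82 + 82 + 73 + 82 + 82 + 73 + 78)/7 = 78.8571
Σ(z_t−z̄)(z_{t+1}−z̄) = (9.8776) + (-18.4082) + (-18.4082) + (9.8776) + (-18.4082) + (5.0204) = -30.4490
Denominator Σ(z_t−z̄)² = 108.8571
r_1 = -30.4490 / 108.8571 = -0.280

-0.280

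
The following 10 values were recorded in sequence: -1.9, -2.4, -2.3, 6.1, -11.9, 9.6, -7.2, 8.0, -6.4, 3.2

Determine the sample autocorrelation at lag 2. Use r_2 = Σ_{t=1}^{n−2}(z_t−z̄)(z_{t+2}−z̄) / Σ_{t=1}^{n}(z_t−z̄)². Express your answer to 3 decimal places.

0.690

Mean z̄ = (-1.9 − 2.4 − 2.3 + 6.1 − 11.9 + 9.6 − 7.2 + 8.0 − 6.4 + 3.2)/10 = -0.5200
Numerator Σ_{t=1}^{8}(z_t−z̄)(z_{t+2}−z̄) = 310.4752
Denominator Σ(z_t−z̄)² = 449.9760
r_2 = 310.4752 / 449.9760 = 0.690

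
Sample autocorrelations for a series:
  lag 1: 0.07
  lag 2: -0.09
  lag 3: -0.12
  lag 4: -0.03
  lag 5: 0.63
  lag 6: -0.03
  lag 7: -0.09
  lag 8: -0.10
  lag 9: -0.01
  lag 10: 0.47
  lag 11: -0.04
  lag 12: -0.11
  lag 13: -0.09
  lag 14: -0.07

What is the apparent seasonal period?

The largest autocorrelation is r_5 = 0.63, with a weaker echo at lag 10 (0.47); the remaining lags stay at or below 0.07.
The dominant spike at lag 5 indicates a seasonal period of 5.

5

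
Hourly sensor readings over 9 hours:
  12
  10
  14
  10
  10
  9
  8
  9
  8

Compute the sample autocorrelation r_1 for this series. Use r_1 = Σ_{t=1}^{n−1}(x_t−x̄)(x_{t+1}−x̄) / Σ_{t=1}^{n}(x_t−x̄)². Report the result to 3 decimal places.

Mean x̄ = (12 + 10 + 14 + 10 + 10 + 9 + 8 + 9 + 8)/9 = 10.0000
Numerator Σ_{t=1}^{8}(x_t−x̄)(x_{t+1}−x̄) = 6.0000
Denominator Σ(x_t−x̄)² = 30.0000
r_1 = 6.0000 / 30.0000 = 0.200

0.200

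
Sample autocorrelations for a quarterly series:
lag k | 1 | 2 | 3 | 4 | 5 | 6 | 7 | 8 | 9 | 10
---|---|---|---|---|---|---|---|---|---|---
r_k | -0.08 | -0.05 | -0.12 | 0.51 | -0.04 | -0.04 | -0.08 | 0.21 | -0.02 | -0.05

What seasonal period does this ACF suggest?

The largest autocorrelation is r_4 = 0.51, with a weaker echo at lag 8 (0.21); the remaining lags stay at or below -0.02.
The dominant spike at lag 4 indicates a seasonal period of 4.

4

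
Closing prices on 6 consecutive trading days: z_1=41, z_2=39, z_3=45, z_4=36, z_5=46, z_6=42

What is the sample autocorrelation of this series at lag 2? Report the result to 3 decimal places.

0.360

Mean z̄ = (41 + 39 + 45 + 36 + 46 + 42)/6 = 41.5000
Deviations from mean: -0.5000, -2.5000, 3.5000, -5.5000, 4.5000, 0.5000
Numerator Σ_{t=1}^{4}(z_t−z̄)(z_{t+2}−z̄) = 25.0000
Denominator Σ(z_t−z̄)² = 69.5000
r_2 = 25.0000 / 69.5000 = 0.360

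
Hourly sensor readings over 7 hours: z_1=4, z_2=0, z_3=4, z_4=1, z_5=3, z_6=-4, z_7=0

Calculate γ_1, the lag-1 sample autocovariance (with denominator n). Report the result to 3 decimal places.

Mean z̄ = (4 + 0 + 4 + 1 + 3 − 4 + 0)/7 = 1.1429
Deviations: 2.8571, -1.1429, 2.8571, -0.1429, 1.8571, -5.1429, -1.1429
Σ_{t=1}^{6}(z_t−z̄)(z_{t+1}−z̄) = -10.8776
γ_1 = -10.8776 / 7 = -1.554

-1.554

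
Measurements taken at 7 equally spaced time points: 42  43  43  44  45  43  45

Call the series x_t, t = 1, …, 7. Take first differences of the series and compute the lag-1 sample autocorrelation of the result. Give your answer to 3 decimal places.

-0.553

First differences Δx: 1, 0, 1, 1, -2, 2
Mean of differences = 0.5000
Numerator Σ(Δx_t−Δx̄)(Δx_{t+1}−Δx̄) = -5.2500
Denominator Σ(Δx_t−Δx̄)² = 9.5000
r_1(Δx) = -5.2500 / 9.5000 = -0.553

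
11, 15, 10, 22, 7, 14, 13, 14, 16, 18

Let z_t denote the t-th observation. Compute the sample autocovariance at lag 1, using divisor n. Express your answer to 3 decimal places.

-8.700

Mean z̄ = (11 + 15 + 10 + 22 + 7 + 14 + 13 + 14 + 16 + 18)/10 = 14.0000
Σ_{t=1}^{9}(z_t−z̄)(z_{t+1}−z̄) = -87.0000
γ_1 = -87.0000 / 10 = -8.700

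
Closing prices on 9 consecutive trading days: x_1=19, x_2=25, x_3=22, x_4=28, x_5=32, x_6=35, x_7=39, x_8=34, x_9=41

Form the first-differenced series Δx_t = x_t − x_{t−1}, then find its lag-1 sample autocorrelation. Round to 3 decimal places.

First differences Δx: 6, -3, 6, 4, 3, 4, -5, 7
Mean of differences = 2.7500
Numerator Σ(Δx_t−Δx̄)(Δx_{t+1}−Δx̄) = -75.3125
Denominator Σ(Δx_t−Δx̄)² = 135.5000
r_1(Δx) = -75.3125 / 135.5000 = -0.556

-0.556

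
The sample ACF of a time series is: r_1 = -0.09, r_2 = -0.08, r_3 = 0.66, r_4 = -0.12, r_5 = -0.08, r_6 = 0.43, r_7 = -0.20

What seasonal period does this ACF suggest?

The largest autocorrelation is r_3 = 0.66, with a weaker echo at lag 6 (0.43); the remaining lags stay at or below -0.08.
The dominant spike at lag 3 indicates a seasonal period of 3.

3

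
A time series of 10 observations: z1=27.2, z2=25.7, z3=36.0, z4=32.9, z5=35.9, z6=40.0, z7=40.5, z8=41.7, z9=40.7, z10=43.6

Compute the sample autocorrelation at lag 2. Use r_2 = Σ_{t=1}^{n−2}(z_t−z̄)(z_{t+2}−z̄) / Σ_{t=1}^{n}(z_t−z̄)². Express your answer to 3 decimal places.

0.298

Mean z̄ = (27.2 + 25.7 + 36.0 + 32.9 + 35.9 + 40.0 + 40.5 + 41.7 + 40.7 + 43.6)/10 = 36.4200
Numerator Σ_{t=1}^{8}(z_t−z̄)(z_{t+2}−z̄) = 101.3772
Denominator Σ(z_t−z̄)² = 339.9760
r_2 = 101.3772 / 339.9760 = 0.298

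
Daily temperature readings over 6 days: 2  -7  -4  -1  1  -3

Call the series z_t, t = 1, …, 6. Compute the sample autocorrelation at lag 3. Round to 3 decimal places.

-0.161

Mean z̄ = (2 − 7 − 4 − 1 + 1 − 3)/6 = -2.0000
Deviations from mean: 4.0000, -5.0000, -2.0000, 1.0000, 3.0000, -1.0000
Numerator Σ_{t=1}^{3}(z_t−z̄)(z_{t+3}−z̄) = -9.0000
Denominator Σ(z_t−z̄)² = 56.0000
r_3 = -9.0000 / 56.0000 = -0.161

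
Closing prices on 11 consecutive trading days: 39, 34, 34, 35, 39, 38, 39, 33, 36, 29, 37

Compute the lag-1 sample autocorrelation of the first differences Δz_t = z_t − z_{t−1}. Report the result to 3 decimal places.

-0.511

First differences Δz: -5, 0, 1, 4, -1, 1, -6, 3, -7, 8
Mean of differences = -0.2000
Numerator Σ(Δz_t−Δz̄)(Δz_{t+1}−Δz̄) = -103.0400
Denominator Σ(Δz_t−Δz̄)² = 201.6000
r_1(Δz) = -103.0400 / 201.6000 = -0.511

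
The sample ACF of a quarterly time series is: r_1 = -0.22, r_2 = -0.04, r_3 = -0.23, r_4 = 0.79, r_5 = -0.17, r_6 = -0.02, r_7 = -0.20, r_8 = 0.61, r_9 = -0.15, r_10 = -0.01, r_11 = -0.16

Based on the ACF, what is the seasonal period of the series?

The largest autocorrelation is r_4 = 0.79, with a weaker echo at lag 8 (0.61); the remaining lags stay at or below -0.01.
The dominant spike at lag 4 indicates a seasonal period of 4.

4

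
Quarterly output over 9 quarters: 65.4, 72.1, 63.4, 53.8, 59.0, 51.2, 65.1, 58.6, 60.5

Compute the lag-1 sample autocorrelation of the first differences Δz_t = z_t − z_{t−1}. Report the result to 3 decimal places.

-0.531

First differences Δz: 6.7, -8.7, -9.6, 5.2, -7.8, 13.9, -6.5, 1.9
Mean of differences = -0.6125
Numerator Σ(Δz_t−Δz̄)(Δz_{t+1}−Δz̄) = -285.0139
Denominator Σ(Δz_t−Δz̄)² = 536.6888
r_1(Δz) = -285.0139 / 536.6888 = -0.531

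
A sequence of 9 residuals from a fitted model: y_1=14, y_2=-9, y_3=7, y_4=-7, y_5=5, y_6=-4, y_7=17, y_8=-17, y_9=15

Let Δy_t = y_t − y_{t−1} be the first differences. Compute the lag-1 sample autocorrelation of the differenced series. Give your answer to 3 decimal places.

First differences Δy: -23, 16, -14, 12, -9, 21, -34, 32
Mean of differences = 0.1250
Numerator Σ(Δy_t−Δȳ)(Δy_{t+1}−Δȳ) = -2858.0156
Denominator Σ(Δy_t−Δȳ)² = 3826.8750
r_1(Δy) = -2858.0156 / 3826.8750 = -0.747

-0.747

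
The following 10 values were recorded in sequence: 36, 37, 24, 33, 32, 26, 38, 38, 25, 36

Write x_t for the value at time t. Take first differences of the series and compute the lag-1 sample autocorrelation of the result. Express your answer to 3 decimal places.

-0.482

First differences Δx: 1, -13, 9, -1, -6, 12, 0, -13, 11
Mean of differences = 0.0000
Numerator Σ(Δx_t−Δx̄)(Δx_{t+1}−Δx̄) = -348.0000
Denominator Σ(Δx_t−Δx̄)² = 722.0000
r_1(Δx) = -348.0000 / 722.0000 = -0.482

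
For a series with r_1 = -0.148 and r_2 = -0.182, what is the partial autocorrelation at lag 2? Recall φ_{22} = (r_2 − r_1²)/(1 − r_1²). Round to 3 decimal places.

-0.208

φ_{22} = (r_2 − r_1²) / (1 − r_1²)
r_1² = (-0.148)² = 0.021904
Numerator = -0.182 − 0.0219 = -0.2039; denominator = 1 − 0.0219 = 0.9781
φ_{22} = -0.2039 / 0.9781 = -0.208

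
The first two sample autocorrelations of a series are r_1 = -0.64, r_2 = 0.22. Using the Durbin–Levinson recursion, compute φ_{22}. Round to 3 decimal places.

φ_{22} = (r_2 − r_1²) / (1 − r_1²)
r_1² = (-0.64)² = 0.4096
Numerator = 0.22 − 0.4096 = -0.1896; denominator = 1 − 0.4096 = 0.5904
φ_{22} = -0.1896 / 0.5904 = -0.321

-0.321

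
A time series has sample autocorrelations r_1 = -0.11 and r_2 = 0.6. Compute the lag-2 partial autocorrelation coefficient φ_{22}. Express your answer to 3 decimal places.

φ_{22} = (r_2 − r_1²) / (1 − r_1²)
r_1² = (-0.11)² = 0.0121
Numerator = 0.6 − 0.0121 = 0.5879; denominator = 1 − 0.0121 = 0.9879
φ_{22} = 0.5879 / 0.9879 = 0.595

0.595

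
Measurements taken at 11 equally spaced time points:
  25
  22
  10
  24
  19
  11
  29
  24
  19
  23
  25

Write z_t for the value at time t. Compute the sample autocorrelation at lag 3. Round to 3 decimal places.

Mean z̄ = (25 + 22 + 10 + 24 + 19 + 11 + 29 + 24 + 19 + 23 + 25)/11 = 21.0000
Numerator Σ_{t=1}^{8}(z_t−z̄)(z_{t+3}−z̄) = 186.0000
Denominator Σ(z_t−z̄)² = 348.0000
r_3 = 186.0000 / 348.0000 = 0.534

0.534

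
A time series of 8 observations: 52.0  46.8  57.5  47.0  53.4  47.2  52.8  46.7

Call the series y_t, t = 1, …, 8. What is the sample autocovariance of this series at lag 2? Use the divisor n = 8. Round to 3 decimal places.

9.341

Mean ȳ = (52.0 + 46.8 + 57.5 + 47.0 + 53.4 + 47.2 + 52.8 + 46.7)/8 = 50.4250
Σ_{t=1}^{6}(y_t−ȳ)(y_{t+2}−ȳ) = 74.7313
γ_2 = 74.7313 / 8 = 9.341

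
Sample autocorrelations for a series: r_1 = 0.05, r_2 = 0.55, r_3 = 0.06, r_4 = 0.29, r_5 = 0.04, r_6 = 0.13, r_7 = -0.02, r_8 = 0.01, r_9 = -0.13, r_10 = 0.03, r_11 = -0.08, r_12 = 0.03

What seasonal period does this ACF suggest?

The largest autocorrelation is r_2 = 0.55, with a weaker echo at lag 4 (0.29); the remaining lags stay at or below 0.13.
The dominant spike at lag 2 indicates a seasonal period of 2.

2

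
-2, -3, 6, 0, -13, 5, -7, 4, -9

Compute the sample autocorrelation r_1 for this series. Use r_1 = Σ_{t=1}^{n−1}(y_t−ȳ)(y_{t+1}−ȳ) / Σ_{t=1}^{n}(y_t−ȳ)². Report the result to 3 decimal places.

Mean ȳ = (-2 − 3 + 6 + 0 − 13 + 5 − 7 + 4 − 9)/9 = -2.1111
Numerator Σ_{t=1}^{8}(y_t−ȳ)(y_{t+1}−ȳ) = -197.3457
Denominator Σ(y_t−ȳ)² = 348.8889
r_1 = -197.3457 / 348.8889 = -0.566

-0.566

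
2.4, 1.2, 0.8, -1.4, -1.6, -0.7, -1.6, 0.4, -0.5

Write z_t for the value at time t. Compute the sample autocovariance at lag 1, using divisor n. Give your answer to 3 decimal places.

Mean z̄ = (2.4 + 1.2 + 0.8 − 1.4 − 1.6 − 0.7 − 1.6 + 0.4 − 0.5)/9 = -0.1111
Σ_{t=1}^{8}(z_t−z̄)(z_{t+1}−z̄) = 6.0254
γ_1 = 6.0254 / 9 = 0.669

0.669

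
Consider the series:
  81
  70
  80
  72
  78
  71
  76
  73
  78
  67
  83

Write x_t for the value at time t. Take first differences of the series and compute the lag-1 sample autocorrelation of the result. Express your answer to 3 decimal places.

First differences Δx: -11, 10, -8, 6, -7, 5, -3, 5, -11, 16
Mean of differences = 0.2000
Numerator Σ(Δx_t−Δx̄)(Δx_{t+1}−Δx̄) = -575.4400
Denominator Σ(Δx_t−Δx̄)² = 805.6000
r_1(Δx) = -575.4400 / 805.6000 = -0.714

-0.714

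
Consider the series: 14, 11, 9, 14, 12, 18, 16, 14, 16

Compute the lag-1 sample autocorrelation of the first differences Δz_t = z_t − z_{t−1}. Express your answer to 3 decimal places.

First differences Δz: -3, -2, 5, -2, 6, -2, -2, 2
Mean of differences = 0.2500
Numerator Σ(Δz_t−Δz̄)(Δz_{t+1}−Δz̄) = -38.8125
Denominator Σ(Δz_t−Δz̄)² = 89.5000
r_1(Δz) = -38.8125 / 89.5000 = -0.434

-0.434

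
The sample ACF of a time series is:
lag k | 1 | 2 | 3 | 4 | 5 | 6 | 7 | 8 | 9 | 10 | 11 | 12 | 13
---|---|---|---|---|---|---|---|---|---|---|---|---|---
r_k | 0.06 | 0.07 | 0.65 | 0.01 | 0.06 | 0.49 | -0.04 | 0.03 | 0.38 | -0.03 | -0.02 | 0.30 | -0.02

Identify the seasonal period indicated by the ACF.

The largest autocorrelation is r_3 = 0.65, with weaker echoes at lags 6 (0.49), 9 (0.38) and 12 (0.30); the remaining lags stay at or below 0.07.
The dominant spike at lag 3 indicates a seasonal period of 3.

3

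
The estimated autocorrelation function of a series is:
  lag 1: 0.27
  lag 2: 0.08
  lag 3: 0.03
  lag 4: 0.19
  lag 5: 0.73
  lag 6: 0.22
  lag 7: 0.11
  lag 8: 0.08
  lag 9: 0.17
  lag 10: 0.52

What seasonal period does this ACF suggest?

5

The largest autocorrelation is r_5 = 0.73, with a weaker echo at lag 10 (0.52); the remaining lags stay at or below 0.27. The elevated value at lag 1 (0.27), dropping to 0.08 at lag 2, reflects decaying short-term dependence rather than seasonality.
The dominant spike at lag 5 indicates a seasonal period of 5.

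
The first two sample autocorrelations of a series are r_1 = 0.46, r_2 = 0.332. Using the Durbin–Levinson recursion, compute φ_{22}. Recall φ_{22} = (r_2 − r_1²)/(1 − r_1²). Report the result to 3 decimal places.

φ_{22} = (r_2 − r_1²) / (1 − r_1²)
r_1² = (0.46)² = 0.2116
Numerator = 0.332 − 0.2116 = 0.1204; denominator = 1 − 0.2116 = 0.7884
φ_{22} = 0.1204 / 0.7884 = 0.153

0.153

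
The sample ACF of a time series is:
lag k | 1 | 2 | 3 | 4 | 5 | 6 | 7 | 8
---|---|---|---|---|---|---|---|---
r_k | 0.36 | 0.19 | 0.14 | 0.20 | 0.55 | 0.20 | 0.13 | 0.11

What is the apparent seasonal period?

The largest autocorrelation is r_5 = 0.55; the remaining lags stay at or below 0.36. The elevated value at lag 1 (0.36), dropping to 0.19 at lag 2, reflects decaying short-term dependence rather than seasonality.
The dominant spike at lag 5 indicates a seasonal period of 5.

5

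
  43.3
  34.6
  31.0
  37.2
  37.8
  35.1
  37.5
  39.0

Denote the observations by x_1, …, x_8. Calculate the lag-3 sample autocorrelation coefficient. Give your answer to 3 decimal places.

Mean x̄ = (43.3 + 34.6 + 31.0 + 37.2 + 37.8 + 35.1 + 37.5 + 39.0)/8 = 36.9375
Deviations from mean: 6.3625, -2.3375, -5.9375, 0.2625, 0.8625, -1.8375, 0.5625, 2.0625
Numerator Σ_{t=1}^{5}(x_t−x̄)(x_{t+3}−x̄) = 12.4908
Denominator Σ(x_t−x̄)² = 89.9588
r_3 = 12.4908 / 89.9588 = 0.139

0.139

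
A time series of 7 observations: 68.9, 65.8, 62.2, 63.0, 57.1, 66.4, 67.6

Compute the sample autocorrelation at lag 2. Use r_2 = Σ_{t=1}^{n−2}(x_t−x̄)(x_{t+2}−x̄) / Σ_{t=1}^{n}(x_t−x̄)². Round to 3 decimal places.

Mean x̄ = (68.9 + 65.8 + 62.2 + 63.0 + 57.1 + 66.4 + 67.6)/7 = 64.4286
Deviations from mean: 4.4714, 1.3714, -2.2286, -1.4286, -7.3286, 1.9714, 3.1714
Numerator Σ_{t=1}^{5}(x_t−x̄)(x_{t+2}−x̄) = -21.6502
Denominator Σ(x_t−x̄)² = 96.5343
r_2 = -21.6502 / 96.5343 = -0.224

-0.224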